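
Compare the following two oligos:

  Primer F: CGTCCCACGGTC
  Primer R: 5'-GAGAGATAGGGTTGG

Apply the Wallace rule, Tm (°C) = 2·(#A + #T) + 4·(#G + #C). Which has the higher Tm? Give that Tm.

Primer R, 46°C

Primer F: A+T=3, G+C=9 → Tm = 2(3)+4(9) = 42°C
Primer R: A+T=7, G+C=8 → Tm = 2(7)+4(8) = 46°C
42°C vs 46°C → primer R is higher.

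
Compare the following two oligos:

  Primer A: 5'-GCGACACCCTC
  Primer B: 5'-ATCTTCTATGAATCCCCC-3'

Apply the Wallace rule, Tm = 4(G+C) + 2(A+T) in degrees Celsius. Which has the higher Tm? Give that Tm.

Primer A: A+T=3, G+C=8 → Tm = 2(3)+4(8) = 38°C
Primer B: A+T=10, G+C=8 → Tm = 2(10)+4(8) = 52°C
38°C vs 52°C → primer B is higher.

Primer B, 52°C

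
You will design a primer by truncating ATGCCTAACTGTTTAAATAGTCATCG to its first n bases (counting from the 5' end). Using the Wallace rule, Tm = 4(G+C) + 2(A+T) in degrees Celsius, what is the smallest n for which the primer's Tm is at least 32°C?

First 10 bases: ATGCCTAACT → Tm = 28°C (< 32°C)
First 11 bases: ATGCCTAACTG → Tm = 32°C (≥ 32°C)
Each additional base adds 2°C (A/T) or 4°C (G/C), so Tm is non-decreasing in n; n = 11 is the first length to reach 32°C.

n = 11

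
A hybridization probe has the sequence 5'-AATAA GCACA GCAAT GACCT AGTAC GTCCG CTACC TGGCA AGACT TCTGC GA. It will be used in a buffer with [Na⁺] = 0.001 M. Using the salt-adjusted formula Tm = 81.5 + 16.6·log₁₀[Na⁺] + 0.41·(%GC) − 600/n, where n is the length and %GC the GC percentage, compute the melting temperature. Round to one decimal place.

40.7°C

Length n = 52. Counting bases: G=11, A=16, C=15, T=10
G+C = 26, so %GC = 26/52 × 100 = 50%
Salt term: 16.6 × (-3) = -49.8
GC term: 0.41 × 50 = 20.5; length term: −600/52 = −11.538
Tm = 81.5 + (-49.8) + 20.5 − 11.538 = 40.662 → 40.7°C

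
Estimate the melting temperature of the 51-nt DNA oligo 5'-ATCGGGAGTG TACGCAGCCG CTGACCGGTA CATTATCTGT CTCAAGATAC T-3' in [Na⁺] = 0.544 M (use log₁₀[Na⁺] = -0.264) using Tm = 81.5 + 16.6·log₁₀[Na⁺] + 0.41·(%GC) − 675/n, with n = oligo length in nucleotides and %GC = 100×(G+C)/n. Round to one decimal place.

Length n = 51. Scanning the sequence gives T=13, G=13, C=13, A=12.
G+C = 26, so %GC = 26/51 × 100 = 50.98%
Salt term: 16.6 × (-0.264) = -4.382
GC term: 0.41 × 50.98 = 20.902; length term: −675/51 = −13.235
Tm = 81.5 + (-4.382) + 20.902 − 13.235 = 84.785 → 84.8°C

84.8°C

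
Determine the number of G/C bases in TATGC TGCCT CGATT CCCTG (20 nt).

11

Base counts: C=7, A=2, G=4, T=7
Total G or C: 4 + 7 = 11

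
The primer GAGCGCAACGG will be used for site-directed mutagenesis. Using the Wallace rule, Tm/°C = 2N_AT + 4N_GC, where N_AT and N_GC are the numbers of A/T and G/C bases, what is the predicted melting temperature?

Base counts: G=5, A=3, C=3, T=0
So N_AT = 3 and N_GC = 8.
Tm = 2(3) + 4(8) = 6 + 32 = 38°C

38°C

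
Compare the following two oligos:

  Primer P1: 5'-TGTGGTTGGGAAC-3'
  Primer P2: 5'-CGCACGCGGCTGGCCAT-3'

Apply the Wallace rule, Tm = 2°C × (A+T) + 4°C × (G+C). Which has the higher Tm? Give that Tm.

Primer P2, 60°C

Primer P1: A+T=6, G+C=7 → Tm = 2(6)+4(7) = 40°C
Primer P2: A+T=4, G+C=13 → Tm = 2(4)+4(13) = 60°C
40°C vs 60°C → primer P2 is higher.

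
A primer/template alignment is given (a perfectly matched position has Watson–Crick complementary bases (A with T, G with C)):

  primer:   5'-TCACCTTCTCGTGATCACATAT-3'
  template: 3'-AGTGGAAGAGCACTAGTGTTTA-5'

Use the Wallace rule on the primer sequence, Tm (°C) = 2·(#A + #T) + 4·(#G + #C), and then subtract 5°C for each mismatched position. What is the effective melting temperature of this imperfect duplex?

57°C

Primer base counts: A=5, T=8, G=2, C=7 → A+T=13, G+C=9
Perfect-match Tm = 2(13) + 4(9) = 26 + 36 = 62°C
Mismatches (positions where the bases are not complementary): 1 (at position 20)
Effective Tm = 62 − 1×5 = 62 − 5 = 57°C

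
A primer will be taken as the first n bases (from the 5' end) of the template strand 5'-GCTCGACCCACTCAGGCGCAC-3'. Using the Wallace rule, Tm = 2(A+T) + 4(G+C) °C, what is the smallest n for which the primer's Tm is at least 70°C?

First 20 bases: GCTCGACCCACTCAGGCGCA → Tm = 68°C (< 70°C)
First 21 bases: GCTCGACCCACTCAGGCGCAC → Tm = 72°C (≥ 70°C)
Since every base adds ≥2°C, Tm only increases with n, so the threshold is first crossed at n = 21.

n = 21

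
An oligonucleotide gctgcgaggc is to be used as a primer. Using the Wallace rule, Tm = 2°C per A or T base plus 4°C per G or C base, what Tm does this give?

Counting bases: T=1, C=3, G=5, A=1
A+T = 2, G+C = 8
Tm = 2×2 + 4×8 = 36°C

36°C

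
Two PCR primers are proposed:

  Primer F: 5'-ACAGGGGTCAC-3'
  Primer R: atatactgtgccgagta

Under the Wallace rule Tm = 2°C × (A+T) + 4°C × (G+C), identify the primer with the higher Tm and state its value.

Primer F: A+T=4, G+C=7 → Tm = 2(4)+4(7) = 36°C
Primer R: A+T=10, G+C=7 → Tm = 2(10)+4(7) = 48°C
36°C vs 48°C → primer R is higher.

Primer R, 48°C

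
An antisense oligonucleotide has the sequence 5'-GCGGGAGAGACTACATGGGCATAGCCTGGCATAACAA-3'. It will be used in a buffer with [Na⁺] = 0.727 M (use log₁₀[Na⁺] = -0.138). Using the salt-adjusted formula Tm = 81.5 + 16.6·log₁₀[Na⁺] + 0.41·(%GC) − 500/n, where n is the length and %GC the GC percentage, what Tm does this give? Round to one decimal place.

87.9°C

Length n = 37. Base counts: A=12, C=8, T=5, G=12
G+C = 20, so %GC = 20/37 × 100 = 54.054%
Salt term: 16.6 × (-0.138) = -2.291
GC term: 0.41 × 54.054 = 22.162; length term: −500/37 = −13.514
Tm = 81.5 + (-2.291) + 22.162 − 13.514 = 87.857 → 87.9°C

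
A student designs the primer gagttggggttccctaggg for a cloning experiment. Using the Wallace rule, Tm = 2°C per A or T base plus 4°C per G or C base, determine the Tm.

62°C

Base counts: C=3, G=9, A=2, T=5
A+T = 7, G+C = 12
Tm = 2×7 + 4×12 = 62°C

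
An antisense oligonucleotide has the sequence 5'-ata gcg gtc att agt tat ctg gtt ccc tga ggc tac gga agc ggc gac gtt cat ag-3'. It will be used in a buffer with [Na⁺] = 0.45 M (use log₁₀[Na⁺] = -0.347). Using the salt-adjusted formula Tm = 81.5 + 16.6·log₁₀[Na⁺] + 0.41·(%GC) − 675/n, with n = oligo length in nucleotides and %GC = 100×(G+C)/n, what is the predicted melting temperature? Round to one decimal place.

84.9°C

Length n = 56. A=12, T=15, C=12, G=17
G+C = 29, so %GC = 29/56 × 100 = 51.786%
Salt term: 16.6 × (-0.347) = -5.76
GC term: 0.41 × 51.786 = 21.232; length term: −675/56 = −12.054
Tm = 81.5 + (-5.76) + 21.232 − 12.054 = 84.918 → 84.9°C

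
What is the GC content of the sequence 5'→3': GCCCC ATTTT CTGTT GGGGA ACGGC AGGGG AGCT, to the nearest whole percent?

62%

Scanning the sequence gives C=8, T=8, A=5, G=13.
G+C = 13 + 8 = 21 out of 34 bases
%GC = 21/34 × 100 = 61.76% ≈ 62%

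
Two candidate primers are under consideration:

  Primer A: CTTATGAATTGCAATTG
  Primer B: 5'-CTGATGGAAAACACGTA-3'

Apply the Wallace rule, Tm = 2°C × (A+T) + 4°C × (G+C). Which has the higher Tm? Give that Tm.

Primer A: A+T=12, G+C=5 → Tm = 2(12)+4(5) = 44°C
Primer B: A+T=10, G+C=7 → Tm = 2(10)+4(7) = 48°C
44°C vs 48°C → primer B is higher.

Primer B, 48°C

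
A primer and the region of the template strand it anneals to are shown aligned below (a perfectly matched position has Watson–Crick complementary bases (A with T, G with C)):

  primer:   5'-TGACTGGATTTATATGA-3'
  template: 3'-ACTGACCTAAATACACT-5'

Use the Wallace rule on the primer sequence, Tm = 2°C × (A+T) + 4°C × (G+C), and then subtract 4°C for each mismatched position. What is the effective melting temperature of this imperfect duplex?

Primer base counts: A=5, T=7, G=4, C=1 → A+T=12, G+C=5
Perfect-match Tm = 2(12) + 4(5) = 24 + 20 = 44°C
Mismatches (positions where the bases are not complementary): 1 (at position 14)
Effective Tm = 44 − 1×4 = 44 − 4 = 40°C

40°C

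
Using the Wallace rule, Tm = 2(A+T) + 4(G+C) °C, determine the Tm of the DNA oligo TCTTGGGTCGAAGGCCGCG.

Counting bases: G=8, C=5, A=2, T=4
A+T = 6, G+C = 13
Tm = 4·13 + 2·6 = 52 + 12 = 64°C

64°C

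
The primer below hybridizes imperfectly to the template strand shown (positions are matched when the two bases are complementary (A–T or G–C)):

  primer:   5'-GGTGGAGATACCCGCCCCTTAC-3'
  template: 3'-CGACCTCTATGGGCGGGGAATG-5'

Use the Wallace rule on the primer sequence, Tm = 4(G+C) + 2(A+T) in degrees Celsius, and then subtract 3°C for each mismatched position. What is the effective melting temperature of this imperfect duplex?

69°C

Primer base counts: A=4, T=4, G=6, C=8 → A+T=8, G+C=14
Perfect-match Tm = 2(8) + 4(14) = 16 + 56 = 72°C
Mismatches (positions where the bases are not complementary): 1 (at position 2)
Effective Tm = 72 − 1×3 = 72 − 3 = 69°C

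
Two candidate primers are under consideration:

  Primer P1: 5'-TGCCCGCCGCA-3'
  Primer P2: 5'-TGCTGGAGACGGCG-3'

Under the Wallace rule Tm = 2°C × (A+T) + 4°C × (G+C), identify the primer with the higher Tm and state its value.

Primer P2, 48°C

Primer P1: A+T=2, G+C=9 → Tm = 2(2)+4(9) = 40°C
Primer P2: A+T=4, G+C=10 → Tm = 2(4)+4(10) = 48°C
40°C vs 48°C → primer P2 is higher.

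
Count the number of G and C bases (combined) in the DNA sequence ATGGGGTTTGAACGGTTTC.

Base counts: A=3, C=2, T=7, G=7
G+C = 7 + 2 = 9

9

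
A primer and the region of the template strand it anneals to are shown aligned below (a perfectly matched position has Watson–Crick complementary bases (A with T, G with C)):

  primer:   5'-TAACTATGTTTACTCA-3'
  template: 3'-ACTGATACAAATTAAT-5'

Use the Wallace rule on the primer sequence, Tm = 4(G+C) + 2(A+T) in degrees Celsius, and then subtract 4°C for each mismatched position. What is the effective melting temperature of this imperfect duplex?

Primer base counts: A=5, T=7, G=1, C=3 → A+T=12, G+C=4
Perfect-match Tm = 2(12) + 4(4) = 24 + 16 = 40°C
Mismatches (positions where the bases are not complementary): 3 (at positions 2, 13, 15)
Effective Tm = 40 − 3×4 = 40 − 12 = 28°C

28°C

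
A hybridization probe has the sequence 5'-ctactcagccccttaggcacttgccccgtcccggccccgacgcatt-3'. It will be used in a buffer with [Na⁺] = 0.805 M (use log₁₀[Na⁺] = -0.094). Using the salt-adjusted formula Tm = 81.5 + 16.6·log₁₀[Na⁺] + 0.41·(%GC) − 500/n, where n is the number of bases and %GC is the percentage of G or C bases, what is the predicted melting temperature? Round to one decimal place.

Length n = 46. Counting bases: A=6, G=9, T=9, C=22
G+C = 31, so %GC = 31/46 × 100 = 67.391%
Salt term: 16.6 × (-0.094) = -1.56
GC term: 0.41 × 67.391 = 27.63; length term: −500/46 = −10.87
Tm = 81.5 + (-1.56) + 27.63 − 10.87 = 96.7 → 96.7°C

96.7°C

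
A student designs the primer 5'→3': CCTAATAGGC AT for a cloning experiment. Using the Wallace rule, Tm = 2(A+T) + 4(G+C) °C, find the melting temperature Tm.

C=3, A=4, T=3, G=2
A+T = 7, G+C = 5
Tm = 4·5 + 2·7 = 20 + 14 = 34°C

34°C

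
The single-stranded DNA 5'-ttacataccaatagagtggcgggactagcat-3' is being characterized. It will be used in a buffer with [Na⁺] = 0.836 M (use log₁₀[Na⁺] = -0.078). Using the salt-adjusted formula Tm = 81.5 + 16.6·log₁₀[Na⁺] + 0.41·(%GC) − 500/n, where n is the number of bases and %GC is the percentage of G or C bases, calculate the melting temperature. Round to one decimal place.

Length n = 31. Base counts: G=8, A=10, C=6, T=7
G+C = 14, so %GC = 14/31 × 100 = 45.161%
Salt term: 16.6 × (-0.078) = -1.295
GC term: 0.41 × 45.161 = 18.516; length term: −500/31 = −16.129
Tm = 81.5 + (-1.295) + 18.516 − 16.129 = 82.592 → 82.6°C

82.6°C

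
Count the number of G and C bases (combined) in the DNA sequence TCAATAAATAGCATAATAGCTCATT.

6

G=2, C=4, T=8, A=11
Total G or C: 2 + 4 = 6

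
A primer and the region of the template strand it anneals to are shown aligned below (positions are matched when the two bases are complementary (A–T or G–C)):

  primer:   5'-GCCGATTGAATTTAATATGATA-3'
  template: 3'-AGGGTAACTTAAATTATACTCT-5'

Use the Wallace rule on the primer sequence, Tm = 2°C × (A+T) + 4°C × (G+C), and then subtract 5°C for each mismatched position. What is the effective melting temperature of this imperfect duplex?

Primer base counts: A=8, T=8, G=4, C=2 → A+T=16, G+C=6
Perfect-match Tm = 2(16) + 4(6) = 32 + 24 = 56°C
Mismatches (positions where the bases are not complementary): 3 (at positions 1, 4, 21)
Effective Tm = 56 − 3×5 = 56 − 15 = 41°C

41°C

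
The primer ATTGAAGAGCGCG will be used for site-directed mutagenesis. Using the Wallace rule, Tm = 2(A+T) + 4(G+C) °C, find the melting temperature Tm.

40°C

Scanning the sequence gives C=2, T=2, A=4, G=5.
AT pairs contribute 6, GC pairs contribute 7.
Tm = 2×6 + 4×7 = 40°C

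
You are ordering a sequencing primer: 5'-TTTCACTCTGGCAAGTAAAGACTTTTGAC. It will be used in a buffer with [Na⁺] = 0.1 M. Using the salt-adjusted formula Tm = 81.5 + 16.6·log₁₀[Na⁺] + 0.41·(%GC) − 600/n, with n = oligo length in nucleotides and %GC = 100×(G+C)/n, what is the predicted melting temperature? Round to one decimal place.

Length n = 29. T=10, G=5, A=8, C=6
G+C = 11, so %GC = 11/29 × 100 = 37.931%
Salt term: 16.6 × (-1) = -16.6
GC term: 0.41 × 37.931 = 15.552; length term: −600/29 = −20.69
Tm = 81.5 + (-16.6) + 15.552 − 20.69 = 59.762 → 59.8°C

59.8°C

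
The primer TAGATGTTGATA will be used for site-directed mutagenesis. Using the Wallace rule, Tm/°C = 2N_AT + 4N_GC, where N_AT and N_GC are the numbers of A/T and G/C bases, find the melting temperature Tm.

Base counts: A=4, C=0, G=3, T=5
A+T = 9, G+C = 3
Tm = 2(9) + 4(3) = 18 + 12 = 30°C

30°C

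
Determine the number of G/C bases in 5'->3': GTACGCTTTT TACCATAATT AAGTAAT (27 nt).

7

Counting bases: C=4, A=9, G=3, T=11
G+C = 3 + 4 = 7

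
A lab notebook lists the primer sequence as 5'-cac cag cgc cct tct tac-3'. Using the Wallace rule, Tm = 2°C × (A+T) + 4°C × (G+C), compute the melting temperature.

Base counts: A=3, T=4, G=2, C=9
A+T = 7, G+C = 11
Tm = 2(7) + 4(11) = 14 + 44 = 58°C

58°C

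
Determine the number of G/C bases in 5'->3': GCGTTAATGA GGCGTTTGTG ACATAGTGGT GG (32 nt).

16

Scanning the sequence gives T=10, A=6, G=13, C=3.
Total G or C: 13 + 3 = 16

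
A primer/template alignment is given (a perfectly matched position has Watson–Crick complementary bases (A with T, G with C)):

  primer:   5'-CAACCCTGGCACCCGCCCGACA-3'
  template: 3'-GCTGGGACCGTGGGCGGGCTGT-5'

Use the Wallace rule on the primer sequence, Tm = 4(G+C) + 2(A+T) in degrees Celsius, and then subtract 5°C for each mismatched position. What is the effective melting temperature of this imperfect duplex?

71°C

Primer base counts: A=5, T=1, G=4, C=12 → A+T=6, G+C=16
Perfect-match Tm = 2(6) + 4(16) = 12 + 64 = 76°C
Mismatches (positions where the bases are not complementary): 1 (at position 2)
Effective Tm = 76 − 1×5 = 76 − 5 = 71°C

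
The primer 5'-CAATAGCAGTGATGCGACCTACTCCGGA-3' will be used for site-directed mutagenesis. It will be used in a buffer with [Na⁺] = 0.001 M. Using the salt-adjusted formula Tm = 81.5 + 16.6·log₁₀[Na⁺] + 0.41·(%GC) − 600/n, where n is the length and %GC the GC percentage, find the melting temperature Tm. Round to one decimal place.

32.2°C

Length n = 28. Counting bases: A=8, G=7, C=8, T=5
G+C = 15, so %GC = 15/28 × 100 = 53.571%
Salt term: 16.6 × (-3) = -49.8
GC term: 0.41 × 53.571 = 21.964; length term: −600/28 = −21.429
Tm = 81.5 + (-49.8) + 21.964 − 21.429 = 32.235 → 32.2°C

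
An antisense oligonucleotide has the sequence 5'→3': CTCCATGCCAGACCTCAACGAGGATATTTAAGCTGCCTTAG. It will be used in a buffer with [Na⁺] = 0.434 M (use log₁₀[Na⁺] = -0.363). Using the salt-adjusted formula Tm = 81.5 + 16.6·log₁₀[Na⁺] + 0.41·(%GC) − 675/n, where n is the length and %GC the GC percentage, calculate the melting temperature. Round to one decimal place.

79.0°C

Length n = 41. Base counts: G=8, A=11, C=12, T=10
G+C = 20, so %GC = 20/41 × 100 = 48.78%
Salt term: 16.6 × (-0.363) = -6.026
GC term: 0.41 × 48.78 = 20; length term: −675/41 = −16.463
Tm = 81.5 + (-6.026) + 20 − 16.463 = 79.011 → 79.0°C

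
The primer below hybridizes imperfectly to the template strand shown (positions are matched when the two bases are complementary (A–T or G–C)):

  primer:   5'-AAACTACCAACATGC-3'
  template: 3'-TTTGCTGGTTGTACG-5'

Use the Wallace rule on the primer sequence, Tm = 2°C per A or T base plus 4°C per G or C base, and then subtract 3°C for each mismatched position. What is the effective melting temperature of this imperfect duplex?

39°C

Primer base counts: A=7, T=2, G=1, C=5 → A+T=9, G+C=6
Perfect-match Tm = 2(9) + 4(6) = 18 + 24 = 42°C
Mismatches (positions where the bases are not complementary): 1 (at position 5)
Effective Tm = 42 − 1×3 = 42 − 3 = 39°C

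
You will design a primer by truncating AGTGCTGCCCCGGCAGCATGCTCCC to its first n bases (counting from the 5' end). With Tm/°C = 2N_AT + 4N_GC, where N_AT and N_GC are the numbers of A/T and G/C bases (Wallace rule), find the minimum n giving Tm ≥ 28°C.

First 8 bases: AGTGCTGC → Tm = 26°C (< 28°C)
First 9 bases: AGTGCTGCC → Tm = 30°C (≥ 28°C)
Since every base adds ≥2°C, Tm only increases with n, so the threshold is first crossed at n = 9.

n = 9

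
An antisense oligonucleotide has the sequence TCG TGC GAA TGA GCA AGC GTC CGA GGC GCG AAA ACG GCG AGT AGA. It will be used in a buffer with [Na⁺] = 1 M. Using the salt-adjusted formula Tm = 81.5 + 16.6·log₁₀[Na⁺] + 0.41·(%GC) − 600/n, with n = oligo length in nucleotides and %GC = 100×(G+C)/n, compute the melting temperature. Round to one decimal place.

Length n = 45. Scanning the sequence gives C=10, T=5, A=13, G=17.
G+C = 27, so %GC = 27/45 × 100 = 60%
Salt term: 16.6 × (0) = 0
GC term: 0.41 × 60 = 24.6; length term: −600/45 = −13.333
Tm = 81.5 + (0) + 24.6 − 13.333 = 92.767 → 92.8°C

92.8°C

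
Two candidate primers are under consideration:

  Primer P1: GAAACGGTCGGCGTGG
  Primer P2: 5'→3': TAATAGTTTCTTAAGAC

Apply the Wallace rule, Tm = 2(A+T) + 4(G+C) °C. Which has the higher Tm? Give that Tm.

Primer P1, 54°C

Primer P1: A+T=5, G+C=11 → Tm = 2(5)+4(11) = 54°C
Primer P2: A+T=13, G+C=4 → Tm = 2(13)+4(4) = 42°C
54°C vs 42°C → primer P1 is higher.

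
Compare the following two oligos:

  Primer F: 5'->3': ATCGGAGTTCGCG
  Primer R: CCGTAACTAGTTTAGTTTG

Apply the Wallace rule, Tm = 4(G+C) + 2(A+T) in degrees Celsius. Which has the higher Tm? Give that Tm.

Primer R, 52°C

Primer F: A+T=5, G+C=8 → Tm = 2(5)+4(8) = 42°C
Primer R: A+T=12, G+C=7 → Tm = 2(12)+4(7) = 52°C
42°C vs 52°C → primer R is higher.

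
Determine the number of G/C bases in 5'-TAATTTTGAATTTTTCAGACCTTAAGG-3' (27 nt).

Base counts: G=4, C=3, A=8, T=12
Total G or C: 4 + 3 = 7

7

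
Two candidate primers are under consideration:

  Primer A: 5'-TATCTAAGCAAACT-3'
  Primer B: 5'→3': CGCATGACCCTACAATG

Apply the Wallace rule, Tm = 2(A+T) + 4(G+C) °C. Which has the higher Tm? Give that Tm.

Primer A: A+T=10, G+C=4 → Tm = 2(10)+4(4) = 36°C
Primer B: A+T=8, G+C=9 → Tm = 2(8)+4(9) = 52°C
36°C vs 52°C → primer B is higher.

Primer B, 52°C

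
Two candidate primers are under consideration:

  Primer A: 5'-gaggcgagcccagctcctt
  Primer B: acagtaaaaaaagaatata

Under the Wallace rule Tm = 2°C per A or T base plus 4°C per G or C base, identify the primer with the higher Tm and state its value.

Primer A: A+T=6, G+C=13 → Tm = 2(6)+4(13) = 64°C
Primer B: A+T=16, G+C=3 → Tm = 2(16)+4(3) = 44°C
64°C vs 44°C → primer A is higher.

Primer A, 64°C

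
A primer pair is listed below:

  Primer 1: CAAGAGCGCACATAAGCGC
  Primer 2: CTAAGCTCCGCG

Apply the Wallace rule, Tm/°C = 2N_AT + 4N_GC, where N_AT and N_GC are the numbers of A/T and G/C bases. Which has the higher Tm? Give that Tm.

Primer 1, 60°C

Primer 1: A+T=8, G+C=11 → Tm = 2(8)+4(11) = 60°C
Primer 2: A+T=4, G+C=8 → Tm = 2(4)+4(8) = 40°C
60°C vs 40°C → primer 1 is higher.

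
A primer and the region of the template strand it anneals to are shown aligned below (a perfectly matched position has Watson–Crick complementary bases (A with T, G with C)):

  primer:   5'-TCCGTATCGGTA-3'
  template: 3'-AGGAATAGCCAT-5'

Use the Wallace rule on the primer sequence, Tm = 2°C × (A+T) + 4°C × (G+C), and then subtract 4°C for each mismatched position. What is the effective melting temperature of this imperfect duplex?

32°C

Primer base counts: A=2, T=4, G=3, C=3 → A+T=6, G+C=6
Perfect-match Tm = 2(6) + 4(6) = 12 + 24 = 36°C
Mismatches (positions where the bases are not complementary): 1 (at position 4)
Effective Tm = 36 − 1×4 = 36 − 4 = 32°C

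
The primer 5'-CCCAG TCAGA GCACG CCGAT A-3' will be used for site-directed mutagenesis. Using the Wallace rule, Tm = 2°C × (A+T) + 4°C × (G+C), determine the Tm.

Scanning the sequence gives C=8, T=2, G=5, A=6.
AT pairs contribute 8, GC pairs contribute 13.
Tm = 2(8) + 4(13) = 16 + 52 = 68°C

68°C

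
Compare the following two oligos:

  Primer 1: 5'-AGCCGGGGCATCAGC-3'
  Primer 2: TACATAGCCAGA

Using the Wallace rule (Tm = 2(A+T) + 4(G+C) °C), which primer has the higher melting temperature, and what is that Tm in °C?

Primer 1, 52°C

Primer 1: A+T=4, G+C=11 → Tm = 2(4)+4(11) = 52°C
Primer 2: A+T=7, G+C=5 → Tm = 2(7)+4(5) = 34°C
52°C vs 34°C → primer 1 is higher.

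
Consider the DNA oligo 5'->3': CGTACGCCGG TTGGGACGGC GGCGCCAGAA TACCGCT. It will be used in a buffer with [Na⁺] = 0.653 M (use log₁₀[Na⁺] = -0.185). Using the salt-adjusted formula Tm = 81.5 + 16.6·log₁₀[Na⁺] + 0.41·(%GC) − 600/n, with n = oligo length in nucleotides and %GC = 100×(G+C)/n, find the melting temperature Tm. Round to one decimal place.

Length n = 37. Scanning the sequence gives A=6, G=14, T=5, C=12.
G+C = 26, so %GC = 26/37 × 100 = 70.27%
Salt term: 16.6 × (-0.185) = -3.071
GC term: 0.41 × 70.27 = 28.811; length term: −600/37 = −16.216
Tm = 81.5 + (-3.071) + 28.811 − 16.216 = 91.024 → 91.0°C

91.0°C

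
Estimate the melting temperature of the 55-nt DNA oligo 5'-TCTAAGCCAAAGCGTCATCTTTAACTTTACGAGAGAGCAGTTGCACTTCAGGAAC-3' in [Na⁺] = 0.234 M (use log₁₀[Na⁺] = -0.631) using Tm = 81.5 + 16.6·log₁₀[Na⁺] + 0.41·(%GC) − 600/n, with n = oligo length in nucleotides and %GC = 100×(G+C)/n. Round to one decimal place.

78.0°C

Length n = 55. Scanning the sequence gives G=11, C=13, A=17, T=14.
G+C = 24, so %GC = 24/55 × 100 = 43.636%
Salt term: 16.6 × (-0.631) = -10.475
GC term: 0.41 × 43.636 = 17.891; length term: −600/55 = −10.909
Tm = 81.5 + (-10.475) + 17.891 − 10.909 = 78.007 → 78.0°C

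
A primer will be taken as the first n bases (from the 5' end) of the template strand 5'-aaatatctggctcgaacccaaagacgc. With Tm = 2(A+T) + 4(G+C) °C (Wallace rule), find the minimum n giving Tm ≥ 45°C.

First 16 bases: AAATATCTGGCTCGAA → Tm = 44°C (< 45°C)
First 17 bases: AAATATCTGGCTCGAAC → Tm = 48°C (≥ 45°C)
Since every base adds ≥2°C, Tm only increases with n, so the threshold is first crossed at n = 17.

n = 17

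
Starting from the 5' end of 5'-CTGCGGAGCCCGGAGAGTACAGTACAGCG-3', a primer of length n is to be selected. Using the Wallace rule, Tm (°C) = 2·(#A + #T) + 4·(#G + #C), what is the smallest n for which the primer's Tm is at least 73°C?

n = 22

First 21 bases: CTGCGGAGCCCGGAGAGTACA → Tm = 70°C (< 73°C)
First 22 bases: CTGCGGAGCCCGGAGAGTACAG → Tm = 74°C (≥ 73°C)
Since every base adds ≥2°C, Tm only increases with n, so the threshold is first crossed at n = 22.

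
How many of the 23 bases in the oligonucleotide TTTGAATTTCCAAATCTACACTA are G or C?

6

Counting bases: T=9, A=8, G=1, C=5
G+C = 1 + 5 = 6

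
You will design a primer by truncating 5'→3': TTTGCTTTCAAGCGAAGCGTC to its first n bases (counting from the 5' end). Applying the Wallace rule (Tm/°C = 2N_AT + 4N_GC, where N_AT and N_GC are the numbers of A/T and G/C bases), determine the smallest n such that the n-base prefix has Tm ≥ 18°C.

n = 7

First 6 bases: TTTGCT → Tm = 16°C (< 18°C)
First 7 bases: TTTGCTT → Tm = 18°C (≥ 18°C)
Each additional base adds 2°C (A/T) or 4°C (G/C), so Tm is non-decreasing in n; n = 7 is the first length to reach 18°C.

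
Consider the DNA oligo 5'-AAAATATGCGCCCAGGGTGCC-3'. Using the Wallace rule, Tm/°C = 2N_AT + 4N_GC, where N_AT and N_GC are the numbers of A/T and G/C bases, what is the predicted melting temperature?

Scanning the sequence gives A=6, G=6, C=6, T=3.
A+T = 9, G+C = 12
Tm = 2(9) + 4(12) = 18 + 48 = 66°C

66°C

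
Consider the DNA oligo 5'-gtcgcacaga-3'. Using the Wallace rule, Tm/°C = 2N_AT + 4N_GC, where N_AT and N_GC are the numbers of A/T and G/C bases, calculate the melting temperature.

Base counts: G=3, A=3, T=1, C=3
So N_AT = 4 and N_GC = 6.
Tm = 4·6 + 2·4 = 24 + 8 = 32°C

32°C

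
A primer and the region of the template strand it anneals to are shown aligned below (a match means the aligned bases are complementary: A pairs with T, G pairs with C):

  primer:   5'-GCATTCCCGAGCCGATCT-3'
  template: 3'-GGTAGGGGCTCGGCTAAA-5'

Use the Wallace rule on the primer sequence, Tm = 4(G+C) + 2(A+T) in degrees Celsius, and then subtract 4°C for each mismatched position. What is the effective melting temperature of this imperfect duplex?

Primer base counts: A=3, T=4, G=4, C=7 → A+T=7, G+C=11
Perfect-match Tm = 2(7) + 4(11) = 14 + 44 = 58°C
Mismatches (positions where the bases are not complementary): 3 (at positions 1, 5, 17)
Effective Tm = 58 − 3×4 = 58 − 12 = 46°C

46°C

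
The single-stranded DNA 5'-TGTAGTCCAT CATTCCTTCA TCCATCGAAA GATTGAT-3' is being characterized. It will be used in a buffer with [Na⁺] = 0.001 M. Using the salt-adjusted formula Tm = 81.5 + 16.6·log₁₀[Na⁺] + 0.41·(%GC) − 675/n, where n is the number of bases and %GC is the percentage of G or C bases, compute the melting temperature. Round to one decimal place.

29.0°C

Length n = 37. Scanning the sequence gives A=10, C=9, G=5, T=13.
G+C = 14, so %GC = 14/37 × 100 = 37.838%
Salt term: 16.6 × (-3) = -49.8
GC term: 0.41 × 37.838 = 15.514; length term: −675/37 = −18.243
Tm = 81.5 + (-49.8) + 15.514 − 18.243 = 28.971 → 29.0°C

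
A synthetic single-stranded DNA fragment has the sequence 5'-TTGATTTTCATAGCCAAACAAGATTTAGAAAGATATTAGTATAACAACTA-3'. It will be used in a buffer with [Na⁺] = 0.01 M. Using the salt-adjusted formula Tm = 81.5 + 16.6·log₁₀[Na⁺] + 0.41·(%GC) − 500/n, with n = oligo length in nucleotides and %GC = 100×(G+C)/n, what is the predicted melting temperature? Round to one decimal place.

48.1°C

Length n = 50. Scanning the sequence gives C=6, T=16, A=22, G=6.
G+C = 12, so %GC = 12/50 × 100 = 24%
Salt term: 16.6 × (-2) = -33.2
GC term: 0.41 × 24 = 9.84; length term: −500/50 = −10
Tm = 81.5 + (-33.2) + 9.84 − 10 = 48.14 → 48.1°C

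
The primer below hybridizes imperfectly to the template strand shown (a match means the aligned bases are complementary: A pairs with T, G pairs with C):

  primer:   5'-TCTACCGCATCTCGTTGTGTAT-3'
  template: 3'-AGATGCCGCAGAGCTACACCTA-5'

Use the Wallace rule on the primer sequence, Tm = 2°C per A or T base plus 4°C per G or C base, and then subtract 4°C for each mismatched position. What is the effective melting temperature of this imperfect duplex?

Primer base counts: A=3, T=9, G=4, C=6 → A+T=12, G+C=10
Perfect-match Tm = 2(12) + 4(10) = 24 + 40 = 64°C
Mismatches (positions where the bases are not complementary): 4 (at positions 6, 9, 15, 20)
Effective Tm = 64 − 4×4 = 64 − 16 = 48°C

48°C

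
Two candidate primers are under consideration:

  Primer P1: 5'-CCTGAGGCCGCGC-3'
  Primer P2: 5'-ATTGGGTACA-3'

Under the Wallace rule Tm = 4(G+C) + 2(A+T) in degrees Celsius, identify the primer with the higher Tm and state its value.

Primer P1, 48°C

Primer P1: A+T=2, G+C=11 → Tm = 2(2)+4(11) = 48°C
Primer P2: A+T=6, G+C=4 → Tm = 2(6)+4(4) = 28°C
48°C vs 28°C → primer P1 is higher.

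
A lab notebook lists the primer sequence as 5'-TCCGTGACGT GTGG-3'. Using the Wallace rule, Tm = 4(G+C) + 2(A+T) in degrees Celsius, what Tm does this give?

46°C

Counting bases: T=4, A=1, G=6, C=3
AT pairs contribute 5, GC pairs contribute 9.
Tm = 2(5) + 4(9) = 10 + 36 = 46°C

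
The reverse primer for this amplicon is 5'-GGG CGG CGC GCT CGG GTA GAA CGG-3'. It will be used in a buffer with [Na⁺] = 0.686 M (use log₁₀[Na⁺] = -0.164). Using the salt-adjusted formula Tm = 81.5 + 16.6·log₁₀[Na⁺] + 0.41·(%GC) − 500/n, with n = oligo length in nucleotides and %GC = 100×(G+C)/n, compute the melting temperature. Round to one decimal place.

90.4°C

Length n = 24. Counting bases: T=2, C=6, G=13, A=3
G+C = 19, so %GC = 19/24 × 100 = 79.167%
Salt term: 16.6 × (-0.164) = -2.722
GC term: 0.41 × 79.167 = 32.458; length term: −500/24 = −20.833
Tm = 81.5 + (-2.722) + 32.458 − 20.833 = 90.403 → 90.4°C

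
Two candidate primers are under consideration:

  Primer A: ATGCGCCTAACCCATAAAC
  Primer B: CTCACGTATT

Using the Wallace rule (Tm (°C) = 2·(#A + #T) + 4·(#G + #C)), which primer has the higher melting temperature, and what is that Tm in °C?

Primer A: A+T=10, G+C=9 → Tm = 2(10)+4(9) = 56°C
Primer B: A+T=6, G+C=4 → Tm = 2(6)+4(4) = 28°C
56°C vs 28°C → primer A is higher.

Primer A, 56°C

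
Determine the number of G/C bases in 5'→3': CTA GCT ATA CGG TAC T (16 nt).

Counting bases: G=3, C=4, T=5, A=4
G+C = 3 + 4 = 7

7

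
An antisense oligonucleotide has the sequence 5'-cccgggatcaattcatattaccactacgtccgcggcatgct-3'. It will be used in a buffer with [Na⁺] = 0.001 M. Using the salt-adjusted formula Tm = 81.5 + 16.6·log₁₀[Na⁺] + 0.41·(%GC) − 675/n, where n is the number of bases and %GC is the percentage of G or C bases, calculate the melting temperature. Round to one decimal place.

Length n = 41. Base counts: A=9, G=8, T=10, C=14
G+C = 22, so %GC = 22/41 × 100 = 53.659%
Salt term: 16.6 × (-3) = -49.8
GC term: 0.41 × 53.659 = 22; length term: −675/41 = −16.463
Tm = 81.5 + (-49.8) + 22 − 16.463 = 37.237 → 37.2°C

37.2°C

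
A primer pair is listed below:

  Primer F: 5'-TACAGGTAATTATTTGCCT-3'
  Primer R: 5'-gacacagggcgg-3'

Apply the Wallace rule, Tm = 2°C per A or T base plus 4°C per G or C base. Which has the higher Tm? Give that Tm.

Primer F: A+T=13, G+C=6 → Tm = 2(13)+4(6) = 50°C
Primer R: A+T=3, G+C=9 → Tm = 2(3)+4(9) = 42°C
50°C vs 42°C → primer F is higher.

Primer F, 50°C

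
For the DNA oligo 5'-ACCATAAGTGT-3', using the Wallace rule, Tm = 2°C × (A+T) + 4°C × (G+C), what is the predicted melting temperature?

T=3, A=4, C=2, G=2
AT pairs contribute 7, GC pairs contribute 4.
Tm = 4·4 + 2·7 = 16 + 14 = 30°C

30°C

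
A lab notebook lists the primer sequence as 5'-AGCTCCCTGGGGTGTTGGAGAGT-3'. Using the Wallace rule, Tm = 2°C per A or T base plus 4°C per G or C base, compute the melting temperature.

Base counts: A=3, T=6, G=10, C=4
AT pairs contribute 9, GC pairs contribute 14.
Tm = 4·14 + 2·9 = 56 + 18 = 74°C

74°C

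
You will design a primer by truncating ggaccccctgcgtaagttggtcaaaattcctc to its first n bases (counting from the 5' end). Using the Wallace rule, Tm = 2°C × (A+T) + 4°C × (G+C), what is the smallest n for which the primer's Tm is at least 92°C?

n = 30

First 29 bases: GGACCCCCTGCGTAAGTTGGTCAAAATTC → Tm = 88°C (< 92°C)
First 30 bases: GGACCCCCTGCGTAAGTTGGTCAAAATTCC → Tm = 92°C (≥ 92°C)
Each additional base adds 2°C (A/T) or 4°C (G/C), so Tm is non-decreasing in n; n = 30 is the first length to reach 92°C.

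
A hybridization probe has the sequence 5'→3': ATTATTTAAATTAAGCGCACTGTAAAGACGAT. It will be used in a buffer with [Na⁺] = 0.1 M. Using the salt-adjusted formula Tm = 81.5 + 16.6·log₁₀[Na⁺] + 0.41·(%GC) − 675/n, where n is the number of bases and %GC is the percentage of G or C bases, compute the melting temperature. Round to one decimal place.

Length n = 32. C=4, G=5, A=13, T=10
G+C = 9, so %GC = 9/32 × 100 = 28.125%
Salt term: 16.6 × (-1) = -16.6
GC term: 0.41 × 28.125 = 11.531; length term: −675/32 = −21.094
Tm = 81.5 + (-16.6) + 11.531 − 21.094 = 55.337 → 55.3°C

55.3°C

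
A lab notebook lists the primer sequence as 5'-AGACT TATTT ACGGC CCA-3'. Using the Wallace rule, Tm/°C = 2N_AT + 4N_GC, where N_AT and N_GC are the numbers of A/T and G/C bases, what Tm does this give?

52°C

Counting bases: G=3, C=5, T=5, A=5
So N_AT = 10 and N_GC = 8.
Tm = 2×10 + 4×8 = 52°C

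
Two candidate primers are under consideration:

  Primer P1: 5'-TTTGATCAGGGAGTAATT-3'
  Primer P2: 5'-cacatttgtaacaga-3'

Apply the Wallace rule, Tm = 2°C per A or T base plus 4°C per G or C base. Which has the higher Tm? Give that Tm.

Primer P1, 48°C

Primer P1: A+T=12, G+C=6 → Tm = 2(12)+4(6) = 48°C
Primer P2: A+T=10, G+C=5 → Tm = 2(10)+4(5) = 40°C
48°C vs 40°C → primer P1 is higher.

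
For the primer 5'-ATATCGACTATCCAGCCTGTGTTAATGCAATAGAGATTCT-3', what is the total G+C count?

Scanning the sequence gives C=8, G=7, T=13, A=12.
G+C = 7 + 8 = 15

15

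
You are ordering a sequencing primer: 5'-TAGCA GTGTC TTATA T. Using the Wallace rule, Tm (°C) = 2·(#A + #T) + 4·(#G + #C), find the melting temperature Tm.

Counting bases: T=7, A=4, C=2, G=3
A+T = 11, G+C = 5
Tm = 4·5 + 2·11 = 20 + 22 = 42°C

42°C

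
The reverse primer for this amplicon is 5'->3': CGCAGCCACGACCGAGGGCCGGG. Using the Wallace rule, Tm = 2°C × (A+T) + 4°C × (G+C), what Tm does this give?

84°C

Scanning the sequence gives G=10, T=0, C=9, A=4.
AT pairs contribute 4, GC pairs contribute 19.
Tm = 2(4) + 4(19) = 8 + 76 = 84°C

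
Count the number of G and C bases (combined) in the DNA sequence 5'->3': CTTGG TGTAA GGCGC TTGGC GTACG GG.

17

Scanning the sequence gives A=3, C=5, T=7, G=12.
G+C = 12 + 5 = 17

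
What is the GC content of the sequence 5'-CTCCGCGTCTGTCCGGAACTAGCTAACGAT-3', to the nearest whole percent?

Base counts: C=10, G=7, T=7, A=6
G+C = 7 + 10 = 17 out of 30 bases
%GC = 17/30 × 100 = 56.67% ≈ 57%

57%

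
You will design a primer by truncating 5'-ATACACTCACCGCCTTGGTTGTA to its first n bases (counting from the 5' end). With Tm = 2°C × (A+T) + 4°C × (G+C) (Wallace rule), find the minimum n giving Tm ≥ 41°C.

First 13 bases: ATACACTCACCGC → Tm = 40°C (< 41°C)
First 14 bases: ATACACTCACCGCC → Tm = 44°C (≥ 41°C)
Since every base adds ≥2°C, Tm only increases with n, so the threshold is first crossed at n = 14.

n = 14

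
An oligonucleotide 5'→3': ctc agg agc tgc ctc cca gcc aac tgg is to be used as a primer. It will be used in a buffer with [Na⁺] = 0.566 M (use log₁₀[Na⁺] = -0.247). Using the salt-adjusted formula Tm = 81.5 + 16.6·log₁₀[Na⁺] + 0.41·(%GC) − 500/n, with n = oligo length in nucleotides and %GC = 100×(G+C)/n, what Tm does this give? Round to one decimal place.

Length n = 27. Counting bases: C=11, T=4, G=7, A=5
G+C = 18, so %GC = 18/27 × 100 = 66.667%
Salt term: 16.6 × (-0.247) = -4.1
GC term: 0.41 × 66.667 = 27.333; length term: −500/27 = −18.519
Tm = 81.5 + (-4.1) + 27.333 − 18.519 = 86.214 → 86.2°C

86.2°C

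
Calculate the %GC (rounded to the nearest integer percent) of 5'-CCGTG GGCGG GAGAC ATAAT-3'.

60%

Counting bases: C=4, G=8, A=5, T=3
G+C = 8 + 4 = 12 out of 20 bases
%GC = 12/20 × 100 = 60% ≈ 60%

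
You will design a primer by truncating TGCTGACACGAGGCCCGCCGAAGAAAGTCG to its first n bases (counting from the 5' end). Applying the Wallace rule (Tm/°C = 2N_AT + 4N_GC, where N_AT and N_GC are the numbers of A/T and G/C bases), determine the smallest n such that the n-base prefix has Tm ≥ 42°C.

First 12 bases: TGCTGACACGAG → Tm = 38°C (< 42°C)
First 13 bases: TGCTGACACGAGG → Tm = 42°C (≥ 42°C)
Since every base adds ≥2°C, Tm only increases with n, so the threshold is first crossed at n = 13.

n = 13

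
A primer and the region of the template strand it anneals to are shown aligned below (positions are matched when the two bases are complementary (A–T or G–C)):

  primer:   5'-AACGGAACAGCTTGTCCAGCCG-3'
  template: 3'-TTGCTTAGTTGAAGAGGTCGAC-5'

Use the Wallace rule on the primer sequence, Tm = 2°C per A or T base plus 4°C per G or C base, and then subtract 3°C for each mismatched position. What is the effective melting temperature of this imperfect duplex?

55°C

Primer base counts: A=6, T=3, G=6, C=7 → A+T=9, G+C=13
Perfect-match Tm = 2(9) + 4(13) = 18 + 52 = 70°C
Mismatches (positions where the bases are not complementary): 5 (at positions 5, 7, 10, 14, 21)
Effective Tm = 70 − 5×3 = 70 − 15 = 55°C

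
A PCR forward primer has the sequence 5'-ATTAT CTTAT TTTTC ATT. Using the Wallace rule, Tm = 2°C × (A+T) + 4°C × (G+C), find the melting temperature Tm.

40°C

Counting bases: T=12, G=0, C=2, A=4
A+T = 16, G+C = 2
Tm = 2(16) + 4(2) = 32 + 8 = 40°C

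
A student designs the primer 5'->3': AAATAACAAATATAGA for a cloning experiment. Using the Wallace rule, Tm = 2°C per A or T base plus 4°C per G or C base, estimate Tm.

36°C

Base counts: T=3, C=1, G=1, A=11
A+T = 14, G+C = 2
Tm = 4·2 + 2·14 = 8 + 28 = 36°C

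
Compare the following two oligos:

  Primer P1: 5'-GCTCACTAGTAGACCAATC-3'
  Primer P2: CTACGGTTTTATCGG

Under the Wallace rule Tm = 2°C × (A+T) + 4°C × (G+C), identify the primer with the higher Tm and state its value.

Primer P1, 56°C

Primer P1: A+T=10, G+C=9 → Tm = 2(10)+4(9) = 56°C
Primer P2: A+T=8, G+C=7 → Tm = 2(8)+4(7) = 44°C
56°C vs 44°C → primer P1 is higher.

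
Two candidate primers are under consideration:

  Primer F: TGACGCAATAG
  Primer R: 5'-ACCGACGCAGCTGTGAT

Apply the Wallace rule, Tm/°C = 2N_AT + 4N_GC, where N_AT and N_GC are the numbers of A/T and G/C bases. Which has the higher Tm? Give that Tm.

Primer R, 54°C

Primer F: A+T=6, G+C=5 → Tm = 2(6)+4(5) = 32°C
Primer R: A+T=7, G+C=10 → Tm = 2(7)+4(10) = 54°C
32°C vs 54°C → primer R is higher.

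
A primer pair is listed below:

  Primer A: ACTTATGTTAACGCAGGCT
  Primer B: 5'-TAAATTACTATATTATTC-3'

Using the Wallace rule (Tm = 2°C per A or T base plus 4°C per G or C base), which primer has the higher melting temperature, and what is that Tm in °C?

Primer A, 54°C

Primer A: A+T=11, G+C=8 → Tm = 2(11)+4(8) = 54°C
Primer B: A+T=16, G+C=2 → Tm = 2(16)+4(2) = 40°C
54°C vs 40°C → primer A is higher.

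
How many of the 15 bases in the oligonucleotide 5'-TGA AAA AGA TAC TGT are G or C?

Counting bases: C=1, T=4, G=3, A=7
G+C = 3 + 1 = 4

4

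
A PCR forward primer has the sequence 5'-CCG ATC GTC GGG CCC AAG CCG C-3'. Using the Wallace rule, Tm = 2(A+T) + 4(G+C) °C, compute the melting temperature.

78°C

Base counts: T=2, C=10, G=7, A=3
So N_AT = 5 and N_GC = 17.
Tm = 2(5) + 4(17) = 10 + 68 = 78°C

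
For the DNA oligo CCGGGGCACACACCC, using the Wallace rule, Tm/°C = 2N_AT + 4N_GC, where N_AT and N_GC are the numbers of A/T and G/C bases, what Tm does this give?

54°C

Scanning the sequence gives C=8, A=3, G=4, T=0.
A+T = 3, G+C = 12
Tm = 4·12 + 2·3 = 48 + 6 = 54°C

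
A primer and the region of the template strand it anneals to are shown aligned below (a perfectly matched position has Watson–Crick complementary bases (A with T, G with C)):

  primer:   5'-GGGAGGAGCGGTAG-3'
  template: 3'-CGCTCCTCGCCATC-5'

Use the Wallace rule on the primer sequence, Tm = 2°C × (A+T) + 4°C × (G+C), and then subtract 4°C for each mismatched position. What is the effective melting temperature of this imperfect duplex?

Primer base counts: A=3, T=1, G=9, C=1 → A+T=4, G+C=10
Perfect-match Tm = 2(4) + 4(10) = 8 + 40 = 48°C
Mismatches (positions where the bases are not complementary): 1 (at position 2)
Effective Tm = 48 − 1×4 = 48 − 4 = 44°C

44°C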